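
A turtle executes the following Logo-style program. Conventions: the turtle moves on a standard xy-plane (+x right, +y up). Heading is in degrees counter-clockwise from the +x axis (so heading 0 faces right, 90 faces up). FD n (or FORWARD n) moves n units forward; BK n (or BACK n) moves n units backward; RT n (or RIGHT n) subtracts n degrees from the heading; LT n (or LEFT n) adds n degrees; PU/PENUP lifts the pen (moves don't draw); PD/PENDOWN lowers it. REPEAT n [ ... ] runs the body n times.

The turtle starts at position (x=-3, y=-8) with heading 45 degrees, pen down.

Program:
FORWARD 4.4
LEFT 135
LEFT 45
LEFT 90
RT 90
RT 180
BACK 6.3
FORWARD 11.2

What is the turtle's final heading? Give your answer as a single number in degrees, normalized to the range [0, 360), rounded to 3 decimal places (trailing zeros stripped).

Answer: 45

Derivation:
Executing turtle program step by step:
Start: pos=(-3,-8), heading=45, pen down
FD 4.4: (-3,-8) -> (0.111,-4.889) [heading=45, draw]
LT 135: heading 45 -> 180
LT 45: heading 180 -> 225
LT 90: heading 225 -> 315
RT 90: heading 315 -> 225
RT 180: heading 225 -> 45
BK 6.3: (0.111,-4.889) -> (-4.344,-9.344) [heading=45, draw]
FD 11.2: (-4.344,-9.344) -> (3.576,-1.424) [heading=45, draw]
Final: pos=(3.576,-1.424), heading=45, 3 segment(s) drawn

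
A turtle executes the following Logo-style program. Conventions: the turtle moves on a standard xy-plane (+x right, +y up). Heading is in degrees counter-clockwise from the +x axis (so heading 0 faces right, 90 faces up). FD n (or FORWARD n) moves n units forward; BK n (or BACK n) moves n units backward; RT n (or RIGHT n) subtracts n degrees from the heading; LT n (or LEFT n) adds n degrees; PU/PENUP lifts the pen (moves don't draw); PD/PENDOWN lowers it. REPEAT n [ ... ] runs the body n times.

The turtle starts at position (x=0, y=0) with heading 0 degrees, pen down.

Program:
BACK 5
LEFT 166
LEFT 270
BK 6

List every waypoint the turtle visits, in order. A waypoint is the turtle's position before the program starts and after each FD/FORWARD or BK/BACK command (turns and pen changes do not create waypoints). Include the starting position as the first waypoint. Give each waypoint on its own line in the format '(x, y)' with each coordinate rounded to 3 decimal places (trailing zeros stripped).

Executing turtle program step by step:
Start: pos=(0,0), heading=0, pen down
BK 5: (0,0) -> (-5,0) [heading=0, draw]
LT 166: heading 0 -> 166
LT 270: heading 166 -> 76
BK 6: (-5,0) -> (-6.452,-5.822) [heading=76, draw]
Final: pos=(-6.452,-5.822), heading=76, 2 segment(s) drawn
Waypoints (3 total):
(0, 0)
(-5, 0)
(-6.452, -5.822)

Answer: (0, 0)
(-5, 0)
(-6.452, -5.822)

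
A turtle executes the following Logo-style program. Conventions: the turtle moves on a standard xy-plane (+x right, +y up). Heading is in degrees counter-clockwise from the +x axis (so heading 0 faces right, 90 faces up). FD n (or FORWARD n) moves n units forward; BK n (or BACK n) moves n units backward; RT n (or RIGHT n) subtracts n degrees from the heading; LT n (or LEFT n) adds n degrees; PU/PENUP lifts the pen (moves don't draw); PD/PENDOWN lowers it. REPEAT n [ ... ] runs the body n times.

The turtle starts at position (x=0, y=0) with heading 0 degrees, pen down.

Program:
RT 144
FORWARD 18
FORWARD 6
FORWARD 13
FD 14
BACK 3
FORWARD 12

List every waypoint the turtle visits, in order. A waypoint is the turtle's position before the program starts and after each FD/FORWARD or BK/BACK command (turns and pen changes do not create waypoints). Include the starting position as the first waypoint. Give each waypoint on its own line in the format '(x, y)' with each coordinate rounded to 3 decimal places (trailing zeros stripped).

Executing turtle program step by step:
Start: pos=(0,0), heading=0, pen down
RT 144: heading 0 -> 216
FD 18: (0,0) -> (-14.562,-10.58) [heading=216, draw]
FD 6: (-14.562,-10.58) -> (-19.416,-14.107) [heading=216, draw]
FD 13: (-19.416,-14.107) -> (-29.934,-21.748) [heading=216, draw]
FD 14: (-29.934,-21.748) -> (-41.26,-29.977) [heading=216, draw]
BK 3: (-41.26,-29.977) -> (-38.833,-28.214) [heading=216, draw]
FD 12: (-38.833,-28.214) -> (-48.541,-35.267) [heading=216, draw]
Final: pos=(-48.541,-35.267), heading=216, 6 segment(s) drawn
Waypoints (7 total):
(0, 0)
(-14.562, -10.58)
(-19.416, -14.107)
(-29.934, -21.748)
(-41.26, -29.977)
(-38.833, -28.214)
(-48.541, -35.267)

Answer: (0, 0)
(-14.562, -10.58)
(-19.416, -14.107)
(-29.934, -21.748)
(-41.26, -29.977)
(-38.833, -28.214)
(-48.541, -35.267)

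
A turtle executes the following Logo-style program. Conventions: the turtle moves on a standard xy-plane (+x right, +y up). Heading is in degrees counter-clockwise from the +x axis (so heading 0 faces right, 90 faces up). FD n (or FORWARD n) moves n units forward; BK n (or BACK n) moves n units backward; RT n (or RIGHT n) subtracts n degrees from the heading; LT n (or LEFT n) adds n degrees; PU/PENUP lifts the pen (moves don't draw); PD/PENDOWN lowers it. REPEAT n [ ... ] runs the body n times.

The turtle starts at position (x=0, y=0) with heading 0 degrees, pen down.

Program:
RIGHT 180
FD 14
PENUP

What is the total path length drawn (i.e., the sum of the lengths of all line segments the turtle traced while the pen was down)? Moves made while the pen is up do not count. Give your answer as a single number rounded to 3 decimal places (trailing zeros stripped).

Answer: 14

Derivation:
Executing turtle program step by step:
Start: pos=(0,0), heading=0, pen down
RT 180: heading 0 -> 180
FD 14: (0,0) -> (-14,0) [heading=180, draw]
PU: pen up
Final: pos=(-14,0), heading=180, 1 segment(s) drawn

Segment lengths:
  seg 1: (0,0) -> (-14,0), length = 14
Total = 14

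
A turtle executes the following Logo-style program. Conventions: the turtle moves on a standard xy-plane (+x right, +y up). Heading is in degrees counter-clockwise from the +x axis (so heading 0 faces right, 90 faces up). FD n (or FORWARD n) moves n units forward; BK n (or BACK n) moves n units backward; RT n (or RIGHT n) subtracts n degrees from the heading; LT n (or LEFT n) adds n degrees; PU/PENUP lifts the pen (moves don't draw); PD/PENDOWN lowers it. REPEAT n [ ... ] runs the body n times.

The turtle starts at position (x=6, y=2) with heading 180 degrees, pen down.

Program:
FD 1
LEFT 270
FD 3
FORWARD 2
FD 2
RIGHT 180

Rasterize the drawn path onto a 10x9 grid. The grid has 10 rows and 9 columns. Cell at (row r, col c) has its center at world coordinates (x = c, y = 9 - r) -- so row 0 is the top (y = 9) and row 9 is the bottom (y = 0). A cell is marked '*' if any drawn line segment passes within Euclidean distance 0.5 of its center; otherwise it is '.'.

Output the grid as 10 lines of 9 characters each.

Answer: .....*...
.....*...
.....*...
.....*...
.....*...
.....*...
.....*...
.....**..
.........
.........

Derivation:
Segment 0: (6,2) -> (5,2)
Segment 1: (5,2) -> (5,5)
Segment 2: (5,5) -> (5,7)
Segment 3: (5,7) -> (5,9)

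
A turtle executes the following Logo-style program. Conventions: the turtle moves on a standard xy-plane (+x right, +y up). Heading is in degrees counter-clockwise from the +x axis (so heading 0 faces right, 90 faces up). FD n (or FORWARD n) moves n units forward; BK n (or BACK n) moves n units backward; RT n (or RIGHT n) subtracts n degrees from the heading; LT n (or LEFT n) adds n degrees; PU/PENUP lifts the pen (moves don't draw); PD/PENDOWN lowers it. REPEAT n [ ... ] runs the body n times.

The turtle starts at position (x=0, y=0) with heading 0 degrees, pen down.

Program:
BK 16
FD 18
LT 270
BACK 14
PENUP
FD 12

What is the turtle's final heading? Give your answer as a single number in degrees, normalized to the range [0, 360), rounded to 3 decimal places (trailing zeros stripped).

Executing turtle program step by step:
Start: pos=(0,0), heading=0, pen down
BK 16: (0,0) -> (-16,0) [heading=0, draw]
FD 18: (-16,0) -> (2,0) [heading=0, draw]
LT 270: heading 0 -> 270
BK 14: (2,0) -> (2,14) [heading=270, draw]
PU: pen up
FD 12: (2,14) -> (2,2) [heading=270, move]
Final: pos=(2,2), heading=270, 3 segment(s) drawn

Answer: 270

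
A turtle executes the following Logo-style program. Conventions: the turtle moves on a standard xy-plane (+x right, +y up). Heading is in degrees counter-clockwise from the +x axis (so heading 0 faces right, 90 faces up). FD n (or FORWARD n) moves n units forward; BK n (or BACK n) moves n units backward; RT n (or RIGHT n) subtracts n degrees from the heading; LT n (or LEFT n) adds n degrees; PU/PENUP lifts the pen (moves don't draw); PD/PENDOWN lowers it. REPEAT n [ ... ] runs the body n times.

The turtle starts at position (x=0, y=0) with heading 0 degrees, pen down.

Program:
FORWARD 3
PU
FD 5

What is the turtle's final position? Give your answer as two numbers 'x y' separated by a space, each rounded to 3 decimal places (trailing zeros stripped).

Answer: 8 0

Derivation:
Executing turtle program step by step:
Start: pos=(0,0), heading=0, pen down
FD 3: (0,0) -> (3,0) [heading=0, draw]
PU: pen up
FD 5: (3,0) -> (8,0) [heading=0, move]
Final: pos=(8,0), heading=0, 1 segment(s) drawn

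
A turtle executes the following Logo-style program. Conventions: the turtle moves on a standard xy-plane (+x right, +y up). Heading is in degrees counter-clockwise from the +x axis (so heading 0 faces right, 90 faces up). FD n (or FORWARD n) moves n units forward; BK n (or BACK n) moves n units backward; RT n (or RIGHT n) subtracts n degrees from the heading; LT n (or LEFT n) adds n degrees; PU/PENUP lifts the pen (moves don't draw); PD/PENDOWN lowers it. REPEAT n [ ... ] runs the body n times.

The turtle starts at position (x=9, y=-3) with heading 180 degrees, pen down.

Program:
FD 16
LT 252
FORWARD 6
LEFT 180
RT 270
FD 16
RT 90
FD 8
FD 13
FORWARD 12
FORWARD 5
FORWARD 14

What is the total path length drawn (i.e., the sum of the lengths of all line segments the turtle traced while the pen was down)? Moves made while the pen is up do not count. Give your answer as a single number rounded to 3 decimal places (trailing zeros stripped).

Executing turtle program step by step:
Start: pos=(9,-3), heading=180, pen down
FD 16: (9,-3) -> (-7,-3) [heading=180, draw]
LT 252: heading 180 -> 72
FD 6: (-7,-3) -> (-5.146,2.706) [heading=72, draw]
LT 180: heading 72 -> 252
RT 270: heading 252 -> 342
FD 16: (-5.146,2.706) -> (10.071,-2.238) [heading=342, draw]
RT 90: heading 342 -> 252
FD 8: (10.071,-2.238) -> (7.599,-9.846) [heading=252, draw]
FD 13: (7.599,-9.846) -> (3.582,-22.21) [heading=252, draw]
FD 12: (3.582,-22.21) -> (-0.127,-33.623) [heading=252, draw]
FD 5: (-0.127,-33.623) -> (-1.672,-38.378) [heading=252, draw]
FD 14: (-1.672,-38.378) -> (-5.998,-51.693) [heading=252, draw]
Final: pos=(-5.998,-51.693), heading=252, 8 segment(s) drawn

Segment lengths:
  seg 1: (9,-3) -> (-7,-3), length = 16
  seg 2: (-7,-3) -> (-5.146,2.706), length = 6
  seg 3: (-5.146,2.706) -> (10.071,-2.238), length = 16
  seg 4: (10.071,-2.238) -> (7.599,-9.846), length = 8
  seg 5: (7.599,-9.846) -> (3.582,-22.21), length = 13
  seg 6: (3.582,-22.21) -> (-0.127,-33.623), length = 12
  seg 7: (-0.127,-33.623) -> (-1.672,-38.378), length = 5
  seg 8: (-1.672,-38.378) -> (-5.998,-51.693), length = 14
Total = 90

Answer: 90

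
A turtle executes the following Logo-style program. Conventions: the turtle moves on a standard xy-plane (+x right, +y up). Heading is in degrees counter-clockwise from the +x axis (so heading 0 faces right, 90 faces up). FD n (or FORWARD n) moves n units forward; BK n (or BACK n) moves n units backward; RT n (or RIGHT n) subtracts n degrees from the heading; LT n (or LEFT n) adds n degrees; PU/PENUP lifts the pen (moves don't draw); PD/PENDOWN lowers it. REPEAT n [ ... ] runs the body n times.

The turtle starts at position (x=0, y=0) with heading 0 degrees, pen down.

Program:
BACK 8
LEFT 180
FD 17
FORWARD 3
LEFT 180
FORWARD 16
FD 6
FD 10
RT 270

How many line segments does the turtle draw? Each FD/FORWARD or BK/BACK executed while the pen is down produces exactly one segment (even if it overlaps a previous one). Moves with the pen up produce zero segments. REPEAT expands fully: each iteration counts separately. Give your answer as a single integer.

Answer: 6

Derivation:
Executing turtle program step by step:
Start: pos=(0,0), heading=0, pen down
BK 8: (0,0) -> (-8,0) [heading=0, draw]
LT 180: heading 0 -> 180
FD 17: (-8,0) -> (-25,0) [heading=180, draw]
FD 3: (-25,0) -> (-28,0) [heading=180, draw]
LT 180: heading 180 -> 0
FD 16: (-28,0) -> (-12,0) [heading=0, draw]
FD 6: (-12,0) -> (-6,0) [heading=0, draw]
FD 10: (-6,0) -> (4,0) [heading=0, draw]
RT 270: heading 0 -> 90
Final: pos=(4,0), heading=90, 6 segment(s) drawn
Segments drawn: 6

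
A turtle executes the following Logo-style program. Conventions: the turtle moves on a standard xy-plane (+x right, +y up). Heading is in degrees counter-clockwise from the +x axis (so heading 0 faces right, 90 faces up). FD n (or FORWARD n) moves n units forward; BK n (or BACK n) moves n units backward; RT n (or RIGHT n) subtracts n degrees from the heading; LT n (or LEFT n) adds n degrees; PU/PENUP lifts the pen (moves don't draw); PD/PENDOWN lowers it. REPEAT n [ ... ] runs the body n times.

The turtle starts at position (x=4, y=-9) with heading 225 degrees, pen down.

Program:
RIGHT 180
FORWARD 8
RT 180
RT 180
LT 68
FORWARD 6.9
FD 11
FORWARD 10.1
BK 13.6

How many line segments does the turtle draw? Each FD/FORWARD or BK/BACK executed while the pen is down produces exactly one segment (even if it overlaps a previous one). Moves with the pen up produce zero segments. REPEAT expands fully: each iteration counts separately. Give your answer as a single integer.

Answer: 5

Derivation:
Executing turtle program step by step:
Start: pos=(4,-9), heading=225, pen down
RT 180: heading 225 -> 45
FD 8: (4,-9) -> (9.657,-3.343) [heading=45, draw]
RT 180: heading 45 -> 225
RT 180: heading 225 -> 45
LT 68: heading 45 -> 113
FD 6.9: (9.657,-3.343) -> (6.961,3.008) [heading=113, draw]
FD 11: (6.961,3.008) -> (2.663,13.134) [heading=113, draw]
FD 10.1: (2.663,13.134) -> (-1.284,22.431) [heading=113, draw]
BK 13.6: (-1.284,22.431) -> (4.03,9.912) [heading=113, draw]
Final: pos=(4.03,9.912), heading=113, 5 segment(s) drawn
Segments drawn: 5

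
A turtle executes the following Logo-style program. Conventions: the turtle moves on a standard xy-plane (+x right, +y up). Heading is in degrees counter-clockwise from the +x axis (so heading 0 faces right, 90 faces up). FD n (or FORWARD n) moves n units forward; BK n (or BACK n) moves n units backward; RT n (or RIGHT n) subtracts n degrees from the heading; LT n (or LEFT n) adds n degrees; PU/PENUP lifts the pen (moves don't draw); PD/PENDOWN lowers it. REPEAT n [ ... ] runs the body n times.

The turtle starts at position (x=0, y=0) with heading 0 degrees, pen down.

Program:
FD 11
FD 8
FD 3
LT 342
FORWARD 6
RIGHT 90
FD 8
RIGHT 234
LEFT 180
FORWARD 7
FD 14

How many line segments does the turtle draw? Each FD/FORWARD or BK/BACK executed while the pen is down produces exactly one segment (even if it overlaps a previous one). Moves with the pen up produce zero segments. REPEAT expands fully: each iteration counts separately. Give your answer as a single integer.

Answer: 7

Derivation:
Executing turtle program step by step:
Start: pos=(0,0), heading=0, pen down
FD 11: (0,0) -> (11,0) [heading=0, draw]
FD 8: (11,0) -> (19,0) [heading=0, draw]
FD 3: (19,0) -> (22,0) [heading=0, draw]
LT 342: heading 0 -> 342
FD 6: (22,0) -> (27.706,-1.854) [heading=342, draw]
RT 90: heading 342 -> 252
FD 8: (27.706,-1.854) -> (25.234,-9.463) [heading=252, draw]
RT 234: heading 252 -> 18
LT 180: heading 18 -> 198
FD 7: (25.234,-9.463) -> (18.577,-11.626) [heading=198, draw]
FD 14: (18.577,-11.626) -> (5.262,-15.952) [heading=198, draw]
Final: pos=(5.262,-15.952), heading=198, 7 segment(s) drawn
Segments drawn: 7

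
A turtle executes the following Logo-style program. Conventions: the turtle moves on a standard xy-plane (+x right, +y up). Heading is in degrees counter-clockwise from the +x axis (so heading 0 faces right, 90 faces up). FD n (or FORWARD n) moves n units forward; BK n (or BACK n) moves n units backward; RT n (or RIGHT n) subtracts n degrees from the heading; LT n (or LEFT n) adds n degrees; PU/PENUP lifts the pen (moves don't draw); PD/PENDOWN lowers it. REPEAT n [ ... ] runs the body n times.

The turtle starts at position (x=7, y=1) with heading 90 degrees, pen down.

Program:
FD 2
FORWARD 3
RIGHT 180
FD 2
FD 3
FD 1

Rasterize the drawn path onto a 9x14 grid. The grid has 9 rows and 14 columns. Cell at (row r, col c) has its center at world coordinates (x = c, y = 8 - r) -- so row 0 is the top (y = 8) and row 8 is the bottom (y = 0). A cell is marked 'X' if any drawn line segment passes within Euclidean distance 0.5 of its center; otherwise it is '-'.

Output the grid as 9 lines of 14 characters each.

Segment 0: (7,1) -> (7,3)
Segment 1: (7,3) -> (7,6)
Segment 2: (7,6) -> (7,4)
Segment 3: (7,4) -> (7,1)
Segment 4: (7,1) -> (7,0)

Answer: --------------
--------------
-------X------
-------X------
-------X------
-------X------
-------X------
-------X------
-------X------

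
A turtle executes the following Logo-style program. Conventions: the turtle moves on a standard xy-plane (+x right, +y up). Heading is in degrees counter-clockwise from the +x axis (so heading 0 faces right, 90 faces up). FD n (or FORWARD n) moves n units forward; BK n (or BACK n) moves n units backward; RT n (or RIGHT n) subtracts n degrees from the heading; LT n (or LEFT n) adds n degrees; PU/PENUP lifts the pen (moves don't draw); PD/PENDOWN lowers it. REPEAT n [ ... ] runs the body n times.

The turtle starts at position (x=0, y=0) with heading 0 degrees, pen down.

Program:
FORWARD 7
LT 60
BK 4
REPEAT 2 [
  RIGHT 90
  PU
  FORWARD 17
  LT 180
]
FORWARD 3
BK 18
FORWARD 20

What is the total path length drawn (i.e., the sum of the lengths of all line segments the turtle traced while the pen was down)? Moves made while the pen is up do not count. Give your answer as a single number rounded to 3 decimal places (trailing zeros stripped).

Executing turtle program step by step:
Start: pos=(0,0), heading=0, pen down
FD 7: (0,0) -> (7,0) [heading=0, draw]
LT 60: heading 0 -> 60
BK 4: (7,0) -> (5,-3.464) [heading=60, draw]
REPEAT 2 [
  -- iteration 1/2 --
  RT 90: heading 60 -> 330
  PU: pen up
  FD 17: (5,-3.464) -> (19.722,-11.964) [heading=330, move]
  LT 180: heading 330 -> 150
  -- iteration 2/2 --
  RT 90: heading 150 -> 60
  PU: pen up
  FD 17: (19.722,-11.964) -> (28.222,2.758) [heading=60, move]
  LT 180: heading 60 -> 240
]
FD 3: (28.222,2.758) -> (26.722,0.16) [heading=240, move]
BK 18: (26.722,0.16) -> (35.722,15.749) [heading=240, move]
FD 20: (35.722,15.749) -> (25.722,-1.572) [heading=240, move]
Final: pos=(25.722,-1.572), heading=240, 2 segment(s) drawn

Segment lengths:
  seg 1: (0,0) -> (7,0), length = 7
  seg 2: (7,0) -> (5,-3.464), length = 4
Total = 11

Answer: 11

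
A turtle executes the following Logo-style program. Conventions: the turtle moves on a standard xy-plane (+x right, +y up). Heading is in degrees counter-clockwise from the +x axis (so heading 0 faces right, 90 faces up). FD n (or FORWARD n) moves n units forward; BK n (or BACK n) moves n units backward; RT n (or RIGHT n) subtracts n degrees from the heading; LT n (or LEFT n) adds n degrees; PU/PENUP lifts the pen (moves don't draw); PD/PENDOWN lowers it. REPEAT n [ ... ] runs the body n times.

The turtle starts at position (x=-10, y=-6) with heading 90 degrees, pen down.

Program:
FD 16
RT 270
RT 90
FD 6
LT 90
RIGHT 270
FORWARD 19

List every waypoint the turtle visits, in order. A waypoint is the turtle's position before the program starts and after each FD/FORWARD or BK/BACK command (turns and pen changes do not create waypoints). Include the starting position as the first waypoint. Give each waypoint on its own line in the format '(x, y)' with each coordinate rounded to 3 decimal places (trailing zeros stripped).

Answer: (-10, -6)
(-10, 10)
(-10, 16)
(-10, -3)

Derivation:
Executing turtle program step by step:
Start: pos=(-10,-6), heading=90, pen down
FD 16: (-10,-6) -> (-10,10) [heading=90, draw]
RT 270: heading 90 -> 180
RT 90: heading 180 -> 90
FD 6: (-10,10) -> (-10,16) [heading=90, draw]
LT 90: heading 90 -> 180
RT 270: heading 180 -> 270
FD 19: (-10,16) -> (-10,-3) [heading=270, draw]
Final: pos=(-10,-3), heading=270, 3 segment(s) drawn
Waypoints (4 total):
(-10, -6)
(-10, 10)
(-10, 16)
(-10, -3)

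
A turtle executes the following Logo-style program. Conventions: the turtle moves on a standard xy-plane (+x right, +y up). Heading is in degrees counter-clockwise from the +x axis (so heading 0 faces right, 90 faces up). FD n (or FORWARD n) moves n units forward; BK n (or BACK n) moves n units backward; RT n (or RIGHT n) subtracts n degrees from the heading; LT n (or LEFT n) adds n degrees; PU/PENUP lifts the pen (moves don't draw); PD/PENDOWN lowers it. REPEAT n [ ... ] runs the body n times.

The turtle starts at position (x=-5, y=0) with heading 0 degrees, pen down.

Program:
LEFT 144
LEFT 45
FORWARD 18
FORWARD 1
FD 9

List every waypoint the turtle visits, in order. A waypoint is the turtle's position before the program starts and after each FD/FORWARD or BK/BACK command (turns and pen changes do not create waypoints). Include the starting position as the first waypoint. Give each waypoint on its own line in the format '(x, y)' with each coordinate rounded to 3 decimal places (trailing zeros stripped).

Answer: (-5, 0)
(-22.778, -2.816)
(-23.766, -2.972)
(-32.655, -4.38)

Derivation:
Executing turtle program step by step:
Start: pos=(-5,0), heading=0, pen down
LT 144: heading 0 -> 144
LT 45: heading 144 -> 189
FD 18: (-5,0) -> (-22.778,-2.816) [heading=189, draw]
FD 1: (-22.778,-2.816) -> (-23.766,-2.972) [heading=189, draw]
FD 9: (-23.766,-2.972) -> (-32.655,-4.38) [heading=189, draw]
Final: pos=(-32.655,-4.38), heading=189, 3 segment(s) drawn
Waypoints (4 total):
(-5, 0)
(-22.778, -2.816)
(-23.766, -2.972)
(-32.655, -4.38)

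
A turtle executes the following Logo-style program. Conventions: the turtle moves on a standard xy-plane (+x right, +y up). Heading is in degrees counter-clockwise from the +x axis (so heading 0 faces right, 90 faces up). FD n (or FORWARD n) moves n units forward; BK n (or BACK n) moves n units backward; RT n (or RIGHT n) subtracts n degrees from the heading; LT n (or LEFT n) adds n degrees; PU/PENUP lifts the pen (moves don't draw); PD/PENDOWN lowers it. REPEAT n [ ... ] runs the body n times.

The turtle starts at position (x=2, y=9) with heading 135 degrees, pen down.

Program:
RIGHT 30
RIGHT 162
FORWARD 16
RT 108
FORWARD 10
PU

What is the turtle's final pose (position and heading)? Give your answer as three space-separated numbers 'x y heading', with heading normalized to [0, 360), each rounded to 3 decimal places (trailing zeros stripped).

Executing turtle program step by step:
Start: pos=(2,9), heading=135, pen down
RT 30: heading 135 -> 105
RT 162: heading 105 -> 303
FD 16: (2,9) -> (10.714,-4.419) [heading=303, draw]
RT 108: heading 303 -> 195
FD 10: (10.714,-4.419) -> (1.055,-7.007) [heading=195, draw]
PU: pen up
Final: pos=(1.055,-7.007), heading=195, 2 segment(s) drawn

Answer: 1.055 -7.007 195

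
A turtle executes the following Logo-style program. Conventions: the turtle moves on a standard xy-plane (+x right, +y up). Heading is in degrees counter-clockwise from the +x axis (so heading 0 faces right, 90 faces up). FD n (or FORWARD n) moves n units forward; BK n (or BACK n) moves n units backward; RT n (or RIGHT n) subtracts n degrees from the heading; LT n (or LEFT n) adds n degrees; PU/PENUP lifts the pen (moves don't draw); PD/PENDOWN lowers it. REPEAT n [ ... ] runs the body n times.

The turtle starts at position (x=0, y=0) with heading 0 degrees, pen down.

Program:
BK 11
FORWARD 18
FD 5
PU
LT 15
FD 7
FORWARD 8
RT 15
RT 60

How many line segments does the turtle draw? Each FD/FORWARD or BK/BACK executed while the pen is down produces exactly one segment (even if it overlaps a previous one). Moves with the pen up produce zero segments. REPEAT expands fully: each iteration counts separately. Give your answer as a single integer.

Answer: 3

Derivation:
Executing turtle program step by step:
Start: pos=(0,0), heading=0, pen down
BK 11: (0,0) -> (-11,0) [heading=0, draw]
FD 18: (-11,0) -> (7,0) [heading=0, draw]
FD 5: (7,0) -> (12,0) [heading=0, draw]
PU: pen up
LT 15: heading 0 -> 15
FD 7: (12,0) -> (18.761,1.812) [heading=15, move]
FD 8: (18.761,1.812) -> (26.489,3.882) [heading=15, move]
RT 15: heading 15 -> 0
RT 60: heading 0 -> 300
Final: pos=(26.489,3.882), heading=300, 3 segment(s) drawn
Segments drawn: 3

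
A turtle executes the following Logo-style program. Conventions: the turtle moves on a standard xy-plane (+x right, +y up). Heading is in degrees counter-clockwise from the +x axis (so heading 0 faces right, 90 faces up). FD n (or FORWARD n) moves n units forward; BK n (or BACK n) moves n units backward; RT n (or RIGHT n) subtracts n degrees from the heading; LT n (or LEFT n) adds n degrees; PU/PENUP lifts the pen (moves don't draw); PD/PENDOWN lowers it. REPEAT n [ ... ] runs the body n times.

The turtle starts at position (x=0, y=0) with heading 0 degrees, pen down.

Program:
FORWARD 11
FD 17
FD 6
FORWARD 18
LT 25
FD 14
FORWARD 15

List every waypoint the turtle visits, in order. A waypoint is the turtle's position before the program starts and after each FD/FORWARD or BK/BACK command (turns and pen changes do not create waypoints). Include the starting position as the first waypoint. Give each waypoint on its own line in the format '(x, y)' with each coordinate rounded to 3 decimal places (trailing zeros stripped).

Answer: (0, 0)
(11, 0)
(28, 0)
(34, 0)
(52, 0)
(64.688, 5.917)
(78.283, 12.256)

Derivation:
Executing turtle program step by step:
Start: pos=(0,0), heading=0, pen down
FD 11: (0,0) -> (11,0) [heading=0, draw]
FD 17: (11,0) -> (28,0) [heading=0, draw]
FD 6: (28,0) -> (34,0) [heading=0, draw]
FD 18: (34,0) -> (52,0) [heading=0, draw]
LT 25: heading 0 -> 25
FD 14: (52,0) -> (64.688,5.917) [heading=25, draw]
FD 15: (64.688,5.917) -> (78.283,12.256) [heading=25, draw]
Final: pos=(78.283,12.256), heading=25, 6 segment(s) drawn
Waypoints (7 total):
(0, 0)
(11, 0)
(28, 0)
(34, 0)
(52, 0)
(64.688, 5.917)
(78.283, 12.256)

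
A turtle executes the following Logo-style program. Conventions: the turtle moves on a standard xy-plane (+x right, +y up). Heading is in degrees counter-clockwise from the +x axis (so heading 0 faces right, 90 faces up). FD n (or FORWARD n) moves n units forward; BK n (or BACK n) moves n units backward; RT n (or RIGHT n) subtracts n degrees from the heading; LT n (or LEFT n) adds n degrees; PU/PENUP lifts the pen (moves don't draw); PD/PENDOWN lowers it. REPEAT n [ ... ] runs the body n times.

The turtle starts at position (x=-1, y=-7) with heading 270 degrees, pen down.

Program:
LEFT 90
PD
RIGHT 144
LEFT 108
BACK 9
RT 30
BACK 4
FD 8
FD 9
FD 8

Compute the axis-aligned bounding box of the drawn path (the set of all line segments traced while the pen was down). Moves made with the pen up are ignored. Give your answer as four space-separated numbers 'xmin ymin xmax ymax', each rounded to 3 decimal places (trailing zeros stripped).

Executing turtle program step by step:
Start: pos=(-1,-7), heading=270, pen down
LT 90: heading 270 -> 0
PD: pen down
RT 144: heading 0 -> 216
LT 108: heading 216 -> 324
BK 9: (-1,-7) -> (-8.281,-1.71) [heading=324, draw]
RT 30: heading 324 -> 294
BK 4: (-8.281,-1.71) -> (-9.908,1.944) [heading=294, draw]
FD 8: (-9.908,1.944) -> (-6.654,-5.364) [heading=294, draw]
FD 9: (-6.654,-5.364) -> (-2.994,-13.586) [heading=294, draw]
FD 8: (-2.994,-13.586) -> (0.26,-20.894) [heading=294, draw]
Final: pos=(0.26,-20.894), heading=294, 5 segment(s) drawn

Segment endpoints: x in {-9.908, -8.281, -6.654, -2.994, -1, 0.26}, y in {-20.894, -13.586, -7, -5.364, -1.71, 1.944}
xmin=-9.908, ymin=-20.894, xmax=0.26, ymax=1.944

Answer: -9.908 -20.894 0.26 1.944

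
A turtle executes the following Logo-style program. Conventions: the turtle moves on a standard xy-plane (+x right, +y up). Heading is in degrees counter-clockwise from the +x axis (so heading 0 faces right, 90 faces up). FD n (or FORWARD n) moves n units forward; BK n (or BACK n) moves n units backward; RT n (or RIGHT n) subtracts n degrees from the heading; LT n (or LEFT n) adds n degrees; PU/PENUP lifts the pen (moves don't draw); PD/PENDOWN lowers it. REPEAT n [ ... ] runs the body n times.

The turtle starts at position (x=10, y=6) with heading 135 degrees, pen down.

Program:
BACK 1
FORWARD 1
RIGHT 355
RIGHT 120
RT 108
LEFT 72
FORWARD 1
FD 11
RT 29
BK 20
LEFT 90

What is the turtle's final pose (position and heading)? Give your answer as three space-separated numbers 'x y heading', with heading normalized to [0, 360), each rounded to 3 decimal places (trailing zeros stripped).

Executing turtle program step by step:
Start: pos=(10,6), heading=135, pen down
BK 1: (10,6) -> (10.707,5.293) [heading=135, draw]
FD 1: (10.707,5.293) -> (10,6) [heading=135, draw]
RT 355: heading 135 -> 140
RT 120: heading 140 -> 20
RT 108: heading 20 -> 272
LT 72: heading 272 -> 344
FD 1: (10,6) -> (10.961,5.724) [heading=344, draw]
FD 11: (10.961,5.724) -> (21.535,2.692) [heading=344, draw]
RT 29: heading 344 -> 315
BK 20: (21.535,2.692) -> (7.393,16.834) [heading=315, draw]
LT 90: heading 315 -> 45
Final: pos=(7.393,16.834), heading=45, 5 segment(s) drawn

Answer: 7.393 16.834 45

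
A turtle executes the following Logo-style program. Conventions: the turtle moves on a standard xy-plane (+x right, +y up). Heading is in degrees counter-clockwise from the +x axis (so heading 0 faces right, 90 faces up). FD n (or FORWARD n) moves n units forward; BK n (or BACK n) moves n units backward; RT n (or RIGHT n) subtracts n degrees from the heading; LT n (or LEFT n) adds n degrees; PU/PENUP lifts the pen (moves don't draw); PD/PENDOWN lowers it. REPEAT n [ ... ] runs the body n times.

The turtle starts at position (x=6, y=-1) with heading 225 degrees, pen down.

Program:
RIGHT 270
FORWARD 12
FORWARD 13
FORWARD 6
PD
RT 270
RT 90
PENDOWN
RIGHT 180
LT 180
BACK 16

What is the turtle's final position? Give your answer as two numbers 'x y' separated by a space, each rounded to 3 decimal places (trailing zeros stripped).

Answer: 16.607 -11.607

Derivation:
Executing turtle program step by step:
Start: pos=(6,-1), heading=225, pen down
RT 270: heading 225 -> 315
FD 12: (6,-1) -> (14.485,-9.485) [heading=315, draw]
FD 13: (14.485,-9.485) -> (23.678,-18.678) [heading=315, draw]
FD 6: (23.678,-18.678) -> (27.92,-22.92) [heading=315, draw]
PD: pen down
RT 270: heading 315 -> 45
RT 90: heading 45 -> 315
PD: pen down
RT 180: heading 315 -> 135
LT 180: heading 135 -> 315
BK 16: (27.92,-22.92) -> (16.607,-11.607) [heading=315, draw]
Final: pos=(16.607,-11.607), heading=315, 4 segment(s) drawn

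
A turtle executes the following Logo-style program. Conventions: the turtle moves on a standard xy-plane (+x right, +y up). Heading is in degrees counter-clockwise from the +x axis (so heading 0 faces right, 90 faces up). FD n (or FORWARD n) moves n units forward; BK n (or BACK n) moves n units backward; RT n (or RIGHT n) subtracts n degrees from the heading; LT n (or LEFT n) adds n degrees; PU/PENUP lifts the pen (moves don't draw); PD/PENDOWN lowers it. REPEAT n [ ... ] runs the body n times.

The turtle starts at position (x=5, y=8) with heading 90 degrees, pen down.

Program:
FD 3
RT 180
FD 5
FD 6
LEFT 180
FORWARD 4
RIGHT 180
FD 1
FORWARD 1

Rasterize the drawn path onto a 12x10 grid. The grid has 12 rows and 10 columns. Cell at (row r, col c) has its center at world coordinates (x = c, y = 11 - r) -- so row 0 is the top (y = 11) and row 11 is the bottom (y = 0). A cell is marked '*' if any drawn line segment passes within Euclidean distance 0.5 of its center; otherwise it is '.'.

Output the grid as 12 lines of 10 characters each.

Answer: .....*....
.....*....
.....*....
.....*....
.....*....
.....*....
.....*....
.....*....
.....*....
.....*....
.....*....
.....*....

Derivation:
Segment 0: (5,8) -> (5,11)
Segment 1: (5,11) -> (5,6)
Segment 2: (5,6) -> (5,0)
Segment 3: (5,0) -> (5,4)
Segment 4: (5,4) -> (5,3)
Segment 5: (5,3) -> (5,2)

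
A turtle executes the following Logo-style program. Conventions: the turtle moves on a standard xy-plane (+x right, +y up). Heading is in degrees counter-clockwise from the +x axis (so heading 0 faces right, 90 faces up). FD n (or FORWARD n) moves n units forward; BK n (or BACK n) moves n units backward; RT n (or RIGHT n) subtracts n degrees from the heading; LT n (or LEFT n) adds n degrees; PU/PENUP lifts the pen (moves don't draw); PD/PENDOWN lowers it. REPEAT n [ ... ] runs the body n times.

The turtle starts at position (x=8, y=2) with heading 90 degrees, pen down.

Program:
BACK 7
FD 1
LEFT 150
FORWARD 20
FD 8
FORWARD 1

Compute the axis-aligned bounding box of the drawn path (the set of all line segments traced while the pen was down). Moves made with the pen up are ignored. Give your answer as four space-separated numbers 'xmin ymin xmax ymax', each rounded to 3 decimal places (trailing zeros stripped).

Executing turtle program step by step:
Start: pos=(8,2), heading=90, pen down
BK 7: (8,2) -> (8,-5) [heading=90, draw]
FD 1: (8,-5) -> (8,-4) [heading=90, draw]
LT 150: heading 90 -> 240
FD 20: (8,-4) -> (-2,-21.321) [heading=240, draw]
FD 8: (-2,-21.321) -> (-6,-28.249) [heading=240, draw]
FD 1: (-6,-28.249) -> (-6.5,-29.115) [heading=240, draw]
Final: pos=(-6.5,-29.115), heading=240, 5 segment(s) drawn

Segment endpoints: x in {-6.5, -6, -2, 8}, y in {-29.115, -28.249, -21.321, -5, -4, 2}
xmin=-6.5, ymin=-29.115, xmax=8, ymax=2

Answer: -6.5 -29.115 8 2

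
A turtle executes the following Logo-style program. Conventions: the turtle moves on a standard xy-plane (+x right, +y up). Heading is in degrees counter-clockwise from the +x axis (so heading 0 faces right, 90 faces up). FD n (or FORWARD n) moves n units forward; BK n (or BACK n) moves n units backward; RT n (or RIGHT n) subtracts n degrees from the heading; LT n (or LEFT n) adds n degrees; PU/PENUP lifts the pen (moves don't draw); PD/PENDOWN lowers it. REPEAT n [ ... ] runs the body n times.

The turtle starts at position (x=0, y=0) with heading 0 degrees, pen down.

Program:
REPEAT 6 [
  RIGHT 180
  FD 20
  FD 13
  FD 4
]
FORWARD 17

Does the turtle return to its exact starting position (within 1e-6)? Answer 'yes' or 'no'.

Executing turtle program step by step:
Start: pos=(0,0), heading=0, pen down
REPEAT 6 [
  -- iteration 1/6 --
  RT 180: heading 0 -> 180
  FD 20: (0,0) -> (-20,0) [heading=180, draw]
  FD 13: (-20,0) -> (-33,0) [heading=180, draw]
  FD 4: (-33,0) -> (-37,0) [heading=180, draw]
  -- iteration 2/6 --
  RT 180: heading 180 -> 0
  FD 20: (-37,0) -> (-17,0) [heading=0, draw]
  FD 13: (-17,0) -> (-4,0) [heading=0, draw]
  FD 4: (-4,0) -> (0,0) [heading=0, draw]
  -- iteration 3/6 --
  RT 180: heading 0 -> 180
  FD 20: (0,0) -> (-20,0) [heading=180, draw]
  FD 13: (-20,0) -> (-33,0) [heading=180, draw]
  FD 4: (-33,0) -> (-37,0) [heading=180, draw]
  -- iteration 4/6 --
  RT 180: heading 180 -> 0
  FD 20: (-37,0) -> (-17,0) [heading=0, draw]
  FD 13: (-17,0) -> (-4,0) [heading=0, draw]
  FD 4: (-4,0) -> (0,0) [heading=0, draw]
  -- iteration 5/6 --
  RT 180: heading 0 -> 180
  FD 20: (0,0) -> (-20,0) [heading=180, draw]
  FD 13: (-20,0) -> (-33,0) [heading=180, draw]
  FD 4: (-33,0) -> (-37,0) [heading=180, draw]
  -- iteration 6/6 --
  RT 180: heading 180 -> 0
  FD 20: (-37,0) -> (-17,0) [heading=0, draw]
  FD 13: (-17,0) -> (-4,0) [heading=0, draw]
  FD 4: (-4,0) -> (0,0) [heading=0, draw]
]
FD 17: (0,0) -> (17,0) [heading=0, draw]
Final: pos=(17,0), heading=0, 19 segment(s) drawn

Start position: (0, 0)
Final position: (17, 0)
Distance = 17; >= 1e-6 -> NOT closed

Answer: no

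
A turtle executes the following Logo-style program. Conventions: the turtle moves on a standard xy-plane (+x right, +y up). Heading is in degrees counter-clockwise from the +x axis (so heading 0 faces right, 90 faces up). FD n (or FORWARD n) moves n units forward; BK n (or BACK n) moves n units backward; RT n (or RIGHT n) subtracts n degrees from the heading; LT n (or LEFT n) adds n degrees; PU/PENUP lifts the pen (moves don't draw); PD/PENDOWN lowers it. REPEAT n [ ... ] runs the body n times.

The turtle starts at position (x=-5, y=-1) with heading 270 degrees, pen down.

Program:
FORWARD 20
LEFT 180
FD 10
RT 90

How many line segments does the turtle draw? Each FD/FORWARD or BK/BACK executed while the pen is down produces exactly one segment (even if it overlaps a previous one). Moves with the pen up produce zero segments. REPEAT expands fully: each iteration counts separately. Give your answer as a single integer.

Executing turtle program step by step:
Start: pos=(-5,-1), heading=270, pen down
FD 20: (-5,-1) -> (-5,-21) [heading=270, draw]
LT 180: heading 270 -> 90
FD 10: (-5,-21) -> (-5,-11) [heading=90, draw]
RT 90: heading 90 -> 0
Final: pos=(-5,-11), heading=0, 2 segment(s) drawn
Segments drawn: 2

Answer: 2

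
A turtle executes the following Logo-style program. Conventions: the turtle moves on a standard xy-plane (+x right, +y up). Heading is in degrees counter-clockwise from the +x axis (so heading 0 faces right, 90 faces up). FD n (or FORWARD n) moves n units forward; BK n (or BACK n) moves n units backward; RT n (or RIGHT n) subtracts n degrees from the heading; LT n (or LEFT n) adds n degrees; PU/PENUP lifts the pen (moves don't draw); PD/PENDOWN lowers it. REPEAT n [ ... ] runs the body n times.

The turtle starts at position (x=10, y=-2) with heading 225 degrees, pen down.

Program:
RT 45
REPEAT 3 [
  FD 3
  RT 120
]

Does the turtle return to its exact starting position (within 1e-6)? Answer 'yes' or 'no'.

Answer: yes

Derivation:
Executing turtle program step by step:
Start: pos=(10,-2), heading=225, pen down
RT 45: heading 225 -> 180
REPEAT 3 [
  -- iteration 1/3 --
  FD 3: (10,-2) -> (7,-2) [heading=180, draw]
  RT 120: heading 180 -> 60
  -- iteration 2/3 --
  FD 3: (7,-2) -> (8.5,0.598) [heading=60, draw]
  RT 120: heading 60 -> 300
  -- iteration 3/3 --
  FD 3: (8.5,0.598) -> (10,-2) [heading=300, draw]
  RT 120: heading 300 -> 180
]
Final: pos=(10,-2), heading=180, 3 segment(s) drawn

Start position: (10, -2)
Final position: (10, -2)
Distance = 0; < 1e-6 -> CLOSED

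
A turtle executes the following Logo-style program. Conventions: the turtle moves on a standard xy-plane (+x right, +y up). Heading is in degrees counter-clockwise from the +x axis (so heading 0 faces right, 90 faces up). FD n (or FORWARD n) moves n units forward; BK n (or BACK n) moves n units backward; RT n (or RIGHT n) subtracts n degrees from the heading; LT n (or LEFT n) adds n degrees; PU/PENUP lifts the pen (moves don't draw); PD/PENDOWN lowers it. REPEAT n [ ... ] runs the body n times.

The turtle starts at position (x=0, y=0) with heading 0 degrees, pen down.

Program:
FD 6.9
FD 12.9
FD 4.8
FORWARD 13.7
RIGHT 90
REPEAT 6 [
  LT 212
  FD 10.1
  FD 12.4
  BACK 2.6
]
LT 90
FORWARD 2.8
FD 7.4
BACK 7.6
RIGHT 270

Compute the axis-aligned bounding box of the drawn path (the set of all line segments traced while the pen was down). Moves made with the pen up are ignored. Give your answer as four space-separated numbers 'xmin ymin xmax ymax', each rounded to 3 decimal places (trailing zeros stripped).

Executing turtle program step by step:
Start: pos=(0,0), heading=0, pen down
FD 6.9: (0,0) -> (6.9,0) [heading=0, draw]
FD 12.9: (6.9,0) -> (19.8,0) [heading=0, draw]
FD 4.8: (19.8,0) -> (24.6,0) [heading=0, draw]
FD 13.7: (24.6,0) -> (38.3,0) [heading=0, draw]
RT 90: heading 0 -> 270
REPEAT 6 [
  -- iteration 1/6 --
  LT 212: heading 270 -> 122
  FD 10.1: (38.3,0) -> (32.948,8.565) [heading=122, draw]
  FD 12.4: (32.948,8.565) -> (26.377,19.081) [heading=122, draw]
  BK 2.6: (26.377,19.081) -> (27.755,16.876) [heading=122, draw]
  -- iteration 2/6 --
  LT 212: heading 122 -> 334
  FD 10.1: (27.755,16.876) -> (36.832,12.449) [heading=334, draw]
  FD 12.4: (36.832,12.449) -> (47.977,7.013) [heading=334, draw]
  BK 2.6: (47.977,7.013) -> (45.641,8.153) [heading=334, draw]
  -- iteration 3/6 --
  LT 212: heading 334 -> 186
  FD 10.1: (45.641,8.153) -> (35.596,7.097) [heading=186, draw]
  FD 12.4: (35.596,7.097) -> (23.264,5.801) [heading=186, draw]
  BK 2.6: (23.264,5.801) -> (25.85,6.072) [heading=186, draw]
  -- iteration 4/6 --
  LT 212: heading 186 -> 38
  FD 10.1: (25.85,6.072) -> (33.809,12.291) [heading=38, draw]
  FD 12.4: (33.809,12.291) -> (43.58,19.925) [heading=38, draw]
  BK 2.6: (43.58,19.925) -> (41.531,18.324) [heading=38, draw]
  -- iteration 5/6 --
  LT 212: heading 38 -> 250
  FD 10.1: (41.531,18.324) -> (38.077,8.833) [heading=250, draw]
  FD 12.4: (38.077,8.833) -> (33.836,-2.819) [heading=250, draw]
  BK 2.6: (33.836,-2.819) -> (34.725,-0.376) [heading=250, draw]
  -- iteration 6/6 --
  LT 212: heading 250 -> 102
  FD 10.1: (34.725,-0.376) -> (32.625,9.504) [heading=102, draw]
  FD 12.4: (32.625,9.504) -> (30.047,21.633) [heading=102, draw]
  BK 2.6: (30.047,21.633) -> (30.587,19.089) [heading=102, draw]
]
LT 90: heading 102 -> 192
FD 2.8: (30.587,19.089) -> (27.849,18.507) [heading=192, draw]
FD 7.4: (27.849,18.507) -> (20.61,16.969) [heading=192, draw]
BK 7.6: (20.61,16.969) -> (28.044,18.549) [heading=192, draw]
RT 270: heading 192 -> 282
Final: pos=(28.044,18.549), heading=282, 25 segment(s) drawn

Segment endpoints: x in {0, 6.9, 19.8, 20.61, 23.264, 24.6, 25.85, 26.377, 27.755, 27.849, 28.044, 30.047, 30.587, 32.625, 32.948, 33.809, 33.836, 34.725, 35.596, 36.832, 38.077, 38.3, 41.531, 43.58, 45.641, 47.977}, y in {-2.819, -0.376, 0, 5.801, 6.072, 7.013, 7.097, 8.153, 8.565, 8.833, 9.504, 12.291, 12.449, 16.876, 16.969, 18.324, 18.507, 18.549, 19.081, 19.089, 19.925, 21.633}
xmin=0, ymin=-2.819, xmax=47.977, ymax=21.633

Answer: 0 -2.819 47.977 21.633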